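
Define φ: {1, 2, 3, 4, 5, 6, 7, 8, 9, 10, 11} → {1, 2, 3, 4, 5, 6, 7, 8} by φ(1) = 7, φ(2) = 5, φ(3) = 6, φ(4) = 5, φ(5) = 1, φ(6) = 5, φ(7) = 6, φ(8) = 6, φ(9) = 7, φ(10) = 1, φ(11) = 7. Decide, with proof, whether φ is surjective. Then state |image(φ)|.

No element maps to 2, so φ is not surjective.
The image of φ is {1, 5, 6, 7}, which has 4 elements.

4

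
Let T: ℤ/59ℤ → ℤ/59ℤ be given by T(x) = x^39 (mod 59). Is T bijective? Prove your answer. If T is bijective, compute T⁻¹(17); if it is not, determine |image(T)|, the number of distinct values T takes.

Since 59 is prime, the nonzero elements of ℤ/59ℤ form a cyclic group of order 58.
As gcd(39, 58) = 1, raising to the 39th power is a bijection on this group: if x_1^39 ≡ x_2^39 then (x_1x_2^{−1})^39 = 1, and the only element of order dividing gcd(39, 58) = 1 is 1, so x_1 = x_2.
With T(0) = 0 this makes T injective on all of ℤ/59ℤ, hence bijective (finite equal-size domain and codomain). In particular T is bijective.
Since T is bijective, we find the preimage of 17. The inverse of x ↦ x^39 on (ℤ/59ℤ)^× is x ↦ x^3, because 39·3 = 117 = 2·58 + 1 ≡ 1 (mod 58) and x^{58} = 1 for x ≠ 0 (Fermat). So T⁻¹(17) = 17^3 mod 59.
Repeated squaring mod 59: 17^1 ≡ 17, 17^2 ≡ 17² = 289 ≡ 53. Since 3 = 2 + 1, 17^3 ≡ 53·17: 53·17 = 901 ≡ 16. So 17^3 ≡ 16 (mod 59).
Hence T⁻¹(17) = 16.

16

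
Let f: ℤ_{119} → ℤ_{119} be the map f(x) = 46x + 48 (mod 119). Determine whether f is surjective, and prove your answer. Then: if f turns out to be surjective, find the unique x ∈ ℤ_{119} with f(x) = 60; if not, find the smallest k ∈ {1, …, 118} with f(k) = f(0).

52

Since gcd(46, 119) = 1, 46 is invertible modulo 119. Euclid's algorithm: 119 = 2·46 + 27, 46 = 1·27 + 19, 27 = 1·19 + 8, 19 = 2·8 + 3, 8 = 2·3 + 2, 3 = 1·2 + 1; back-substituting gives 1 = 44·46 − 17·119, so 46⁻¹ ≡ 44 (mod 119).
For any y ∈ ℤ_{119}, x = 44(y − 48) mod 119 satisfies f(x) = 46·44(y − 48) + 48 ≡ y (since 46·44 ≡ 1 mod 119). So every y has a preimage.
So f is surjective.
Since f is surjective, we compute f⁻¹(60): solve 46x + 48 ≡ 60 (mod 119), i.e. 46x ≡ 12 (mod 119).
Multiplying by 46⁻¹ = 44 gives x ≡ 44·12 = 528 = 4·119 + 52 ≡ 52 (mod 119).
Check: f(52) = 46·52 + 48 = 2440 = 20·119 + 60 ≡ 60 (mod 119).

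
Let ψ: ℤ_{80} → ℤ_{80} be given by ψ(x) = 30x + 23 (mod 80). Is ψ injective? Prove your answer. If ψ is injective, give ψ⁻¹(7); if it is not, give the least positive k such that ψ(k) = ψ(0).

Recall that ψ is injective when ψ(x_1) = ψ(x_2) forces x_1 = x_2.
We have gcd(30, 80) = 10 > 1. Taking x_1 = 0 and x_2 = 8: ψ(0) = 23 and ψ(8) = 30·8 + 23 = 263 ≡ 23 (mod 80).
So ψ(0) = ψ(8) while 0 ≠ 8, therefore ψ is not injective.
Since ψ is not injective, we find the least positive k with ψ(k) = ψ(0): this means 30k ≡ 0 (mod 80), i.e. 80 ∣ 30k. Since gcd(30, 80) = 10, dividing through by 10 this holds exactly when 8 ∣ 3k, and as gcd(3, 8) = 1, exactly when 8 ∣ k.
The smallest positive such k is 8.

8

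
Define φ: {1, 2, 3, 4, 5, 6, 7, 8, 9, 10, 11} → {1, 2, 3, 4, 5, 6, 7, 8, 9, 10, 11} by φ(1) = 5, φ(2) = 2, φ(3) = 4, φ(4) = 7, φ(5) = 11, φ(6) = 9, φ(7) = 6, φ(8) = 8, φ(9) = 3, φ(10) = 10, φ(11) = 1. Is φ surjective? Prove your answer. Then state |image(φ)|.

11

Every element of the codomain has a preimage: 1 = φ(11), 2 = φ(2), 3 = φ(9), 4 = φ(3), 5 = φ(1), 6 = φ(7), 7 = φ(4), 8 = φ(8), 9 = φ(6), 10 = φ(10), 11 = φ(5).
Hence φ is surjective.
The image of φ is {1, 2, 3, 4, 5, 6, 7, 8, 9, 10, 11}, which has 11 elements.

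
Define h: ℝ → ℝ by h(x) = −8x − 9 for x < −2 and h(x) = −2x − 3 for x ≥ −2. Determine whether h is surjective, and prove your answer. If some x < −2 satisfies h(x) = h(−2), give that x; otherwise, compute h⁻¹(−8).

5/2

Both pieces are strictly decreasing (slopes −8 and −2), so each is injective on its own interval.
The left piece maps (−∞, −2) onto (7, ∞); the right piece maps [−2, ∞) onto (−∞, 1].
The union (7, ∞) ∪ (−∞, 1] omits the interval between 7 and 1; in particular 7 has no preimage. So h is not surjective.
Because the two images are disjoint, no x < −2 has h(x) = h(−2), so we compute h⁻¹(−8): −8 lies in (−∞, 1], so solve −2x − 3 = −8: x = (−8 + 3)/(−2) = 5/2.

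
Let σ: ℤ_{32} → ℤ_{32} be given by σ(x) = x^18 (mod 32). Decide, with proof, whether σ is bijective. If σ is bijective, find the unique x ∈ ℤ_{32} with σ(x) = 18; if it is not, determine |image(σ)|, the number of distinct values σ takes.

5

σ(0) = 0^18 = 0.
σ(2): Repeated squaring mod 32: 2^1 ≡ 2, 2^2 ≡ 2² = 4, 2^4 ≡ 4² = 16, 2^8 ≡ 16² = 256 ≡ 0, 2^16 ≡ 0² = 0. Since 18 = 16 + 2, 2^18 ≡ 0·4: 0·4 = 0. So 2^18 ≡ 0 (mod 32).
So σ(0) = σ(2) = 0 while 0 ≠ 2, thus σ is not injective, hence not bijective.
Since σ is not bijective, we determine |image(σ)|. Computing x^18 mod 32 for each x (by repeated squaring, reducing mod 32 at every step), the values σ(0), σ(1), …, σ(31) are: 0, 1, 0, 9, 0, 25, 0, 17, 0, 17, 0, 25, 0, 9, 0, 1, 0, 1, 0, 9, 0, 25, 0, 17, 0, 17, 0, 25, 0, 9, 0, 1.
The distinct values are {0, 1, 9, 17, 25}; there are 5 of them.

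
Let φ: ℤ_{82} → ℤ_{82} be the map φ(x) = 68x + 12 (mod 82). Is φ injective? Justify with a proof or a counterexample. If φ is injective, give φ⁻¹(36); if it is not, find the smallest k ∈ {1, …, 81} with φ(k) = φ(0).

41

We have gcd(68, 82) = 2 > 1. Taking s = 0 and t = 41: φ(0) = 12 and φ(41) = 68·41 + 12 = 2800 ≡ 12 (mod 82).
So φ(0) = φ(41) while 0 ≠ 41, therefore φ is not injective.
Since φ is not injective, we find the least positive k with φ(k) = φ(0): this means 68k ≡ 0 (mod 82), i.e. 82 ∣ 68k. Since gcd(68, 82) = 2, dividing through by 2 this holds exactly when 41 ∣ 34k, and as gcd(34, 41) = 1, exactly when 41 ∣ k.
The smallest positive such k is 41.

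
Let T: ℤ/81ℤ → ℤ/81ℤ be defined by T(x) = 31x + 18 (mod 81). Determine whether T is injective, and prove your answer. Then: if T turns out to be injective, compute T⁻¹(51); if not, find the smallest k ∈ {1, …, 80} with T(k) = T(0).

Suppose T(a) = T(b) in ℤ/81ℤ. Then 31a + 18 ≡ 31b + 18 (mod 81), thus 31(a − b) ≡ 0 (mod 81).
Since gcd(31, 81) = 1, 31 is invertible modulo 81, therefore a − b ≡ 0 (mod 81), i.e. a = b.
Thus T is injective.
We now compute 31⁻¹ mod 81 explicitly. Euclid's algorithm: 81 = 2·31 + 19, 31 = 1·19 + 12, 19 = 1·12 + 7, 12 = 1·7 + 5, 7 = 1·5 + 2, 5 = 2·2 + 1; back-substituting gives 1 = 34·31 − 13·81, so 31⁻¹ ≡ 34 (mod 81).
Since T is injective, we compute T⁻¹(51): solve 31x + 18 ≡ 51 (mod 81), i.e. 31x ≡ 33 (mod 81).
Multiplying by 31⁻¹ = 34 gives x ≡ 34·33 = 1122 = 13·81 + 69 ≡ 69 (mod 81).
Check: T(69) = 31·69 + 18 = 2157 = 26·81 + 51 ≡ 51 (mod 81).

69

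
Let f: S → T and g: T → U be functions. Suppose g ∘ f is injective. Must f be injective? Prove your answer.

injective

Suppose f(u) = f(v). Applying g: (g ∘ f)(u) = (g ∘ f)(v). Since g ∘ f is injective, u = v. Hence f is injective.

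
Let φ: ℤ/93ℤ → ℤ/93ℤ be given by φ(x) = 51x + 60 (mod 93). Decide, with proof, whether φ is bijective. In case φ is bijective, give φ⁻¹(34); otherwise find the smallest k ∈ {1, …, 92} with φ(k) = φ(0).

We have gcd(51, 93) = 3 > 1. Taking a = 0 and b = 31: φ(0) = 60 and φ(31) = 51·31 + 60 = 1641 ≡ 60 (mod 93).
So φ(0) = φ(31) while 0 ≠ 31, thus φ is not injective, hence not bijective.
Since φ is not bijective, we find the least positive k with φ(k) = φ(0): this means 51k ≡ 0 (mod 93), i.e. 93 ∣ 51k. Since gcd(51, 93) = 3, dividing through by 3 this holds exactly when 31 ∣ 17k, and as gcd(17, 31) = 1, exactly when 31 ∣ k.
The smallest positive such k is 31.

31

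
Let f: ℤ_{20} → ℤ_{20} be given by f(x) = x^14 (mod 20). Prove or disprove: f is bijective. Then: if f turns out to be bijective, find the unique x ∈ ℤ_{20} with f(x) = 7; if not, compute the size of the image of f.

f(4): Repeated squaring mod 20: 4^1 ≡ 4, 4^2 ≡ 4² = 16, 4^4 ≡ 16² = 256 ≡ 16, 4^8 ≡ 16² = 256 ≡ 16. Since 14 = 8 + 4 + 2, 4^14 ≡ 16·16·16: 16·16 = 256 ≡ 16, then 16·16 = 256 ≡ 16. So 4^14 ≡ 16 (mod 20).
f(6): Repeated squaring mod 20: 6^1 ≡ 6, 6^2 ≡ 6² = 36 ≡ 16, 6^4 ≡ 16² = 256 ≡ 16, 6^8 ≡ 16² = 256 ≡ 16. Since 14 = 8 + 4 + 2, 6^14 ≡ 16·16·16: 16·16 = 256 ≡ 16, then 16·16 = 256 ≡ 16. So 6^14 ≡ 16 (mod 20).
So f(4) = f(6) = 16 while 4 ≠ 6, therefore f is not injective, hence not bijective.
Since f is not bijective, we determine |image(f)|. Computing x^14 mod 20 for each x (by repeated squaring, reducing mod 20 at every step), the values f(0), f(1), …, f(19) are: 0, 1, 4, 9, 16, 5, 16, 9, 4, 1, 0, 1, 4, 9, 16, 5, 16, 9, 4, 1.
The distinct values are {0, 1, 4, 5, 9, 16}; there are 6 of them.

6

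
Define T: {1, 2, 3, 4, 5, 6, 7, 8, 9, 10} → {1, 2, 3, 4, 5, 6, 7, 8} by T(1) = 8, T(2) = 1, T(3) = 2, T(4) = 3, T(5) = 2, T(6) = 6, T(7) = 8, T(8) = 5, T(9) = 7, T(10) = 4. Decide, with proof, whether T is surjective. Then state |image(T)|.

8

Every element of the codomain has a preimage: 1 = T(2), 2 = T(3), 3 = T(4), 4 = T(10), 5 = T(8), 6 = T(6), 7 = T(9), 8 = T(1).
Thus T is surjective.
The image of T is {1, 2, 3, 4, 5, 6, 7, 8}, which has 8 elements.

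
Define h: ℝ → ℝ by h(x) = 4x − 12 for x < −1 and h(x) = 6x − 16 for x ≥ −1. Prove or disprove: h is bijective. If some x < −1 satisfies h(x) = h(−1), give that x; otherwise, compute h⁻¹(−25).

Both pieces are strictly increasing (slopes 4 and 6), so each is injective on its own interval.
The left piece maps (−∞, −1) onto (−∞, −16); the right piece maps [−1, ∞) onto [−22, ∞).
These images overlap. In particular h(−1) = −22 (right piece), and solving 4x − 12 = −22 on the left piece gives x = −5/2 < −1.
So h(−5/2) = h(−1) with −5/2 ≠ −1, and h is not injective, hence not bijective. This x = −5/2 is the requested value below −1.

-5/2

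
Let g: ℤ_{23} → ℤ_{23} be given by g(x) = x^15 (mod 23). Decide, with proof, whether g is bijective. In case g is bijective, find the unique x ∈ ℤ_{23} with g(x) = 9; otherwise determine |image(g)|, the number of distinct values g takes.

16

Since 23 is prime, the nonzero elements of ℤ_{23} form a cyclic group of order 22.
As gcd(15, 22) = 1, raising to the 15th power is a bijection on this group: if x_1^15 ≡ x_2^15 then (x_1x_2^{−1})^15 = 1, and the only element of order dividing gcd(15, 22) = 1 is 1, so x_1 = x_2.
With g(0) = 0 this makes g injective on all of ℤ_{23}, hence bijective (finite equal-size domain and codomain). In particular g is bijective.
Since g is bijective, we find the preimage of 9. The inverse of x ↦ x^15 on (ℤ_{23})^× is x ↦ x^3, because 15·3 = 45 = 2·22 + 1 ≡ 1 (mod 22) and x^{22} = 1 for x ≠ 0 (Fermat). So g⁻¹(9) = 9^3 mod 23.
Repeated squaring mod 23: 9^1 ≡ 9, 9^2 ≡ 9² = 81 ≡ 12. Since 3 = 2 + 1, 9^3 ≡ 12·9: 12·9 = 108 ≡ 16. So 9^3 ≡ 16 (mod 23).
Hence g⁻¹(9) = 16.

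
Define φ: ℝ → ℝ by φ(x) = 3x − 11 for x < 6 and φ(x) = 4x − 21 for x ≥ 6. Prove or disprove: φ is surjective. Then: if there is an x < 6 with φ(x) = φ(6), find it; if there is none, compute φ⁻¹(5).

Both pieces are strictly increasing (slopes 3 and 4), so each is injective on its own interval.
The left piece maps (−∞, 6) onto (−∞, 7); the right piece maps [6, ∞) onto [3, ∞).
The union (−∞, 7) ∪ [3, ∞) covers ℝ, so φ is surjective.
For the follow-up: the images overlap, so an x < 6 with φ(x) = φ(6) exists. φ(6) = 3; solving 3x − 11 = 3 for x < 6 gives x = (3 + 11)/3 = 14/3.

14/3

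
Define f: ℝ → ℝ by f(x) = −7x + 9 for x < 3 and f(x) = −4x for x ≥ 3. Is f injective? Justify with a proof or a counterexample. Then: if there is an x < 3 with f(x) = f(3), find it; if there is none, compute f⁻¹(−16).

Both pieces are strictly decreasing (slopes −7 and −4), so each is injective on its own interval.
The left piece maps (−∞, 3) onto (−12, ∞); the right piece maps [3, ∞) onto (−∞, −12].
These images are disjoint, so no value is attained by both pieces. So f is injective.
Because the two images are disjoint, no x < 3 has f(x) = f(3), so we compute f⁻¹(−16): −16 lies in (−∞, −12], so solve −4x = −16: x = (−16 − 0)/(−4) = 4.

4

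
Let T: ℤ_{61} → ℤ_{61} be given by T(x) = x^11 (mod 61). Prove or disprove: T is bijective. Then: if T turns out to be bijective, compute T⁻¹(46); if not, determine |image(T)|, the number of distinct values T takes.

Since 61 is prime, the nonzero elements of ℤ_{61} form a cyclic group of order 60.
As gcd(11, 60) = 1, raising to the 11th power is a bijection on this group: if a^11 ≡ b^11 then (ab^{−1})^11 = 1, and the only element of order dividing gcd(11, 60) = 1 is 1, so a = b.
With T(0) = 0 this makes T injective on all of ℤ_{61}, hence bijective (finite equal-size domain and codomain). In particular T is bijective.
Since T is bijective, we find the preimage of 46. The inverse of x ↦ x^11 on (ℤ_{61})^× is x ↦ x^11, because 11·11 = 121 = 2·60 + 1 ≡ 1 (mod 60) and x^{60} = 1 for x ≠ 0 (Fermat). So T⁻¹(46) = 46^11 mod 61.
Repeated squaring mod 61: 46^1 ≡ 46, 46^2 ≡ 46² = 2116 ≡ 42, 46^4 ≡ 42² = 1764 ≡ 56, 46^8 ≡ 56² = 3136 ≡ 25. Since 11 = 8 + 2 + 1, 46^11 ≡ 25·42·46: 25·42 = 1050 ≡ 13, then 13·46 = 598 ≡ 49. So 46^11 ≡ 49 (mod 61).
Hence T⁻¹(46) = 49.

49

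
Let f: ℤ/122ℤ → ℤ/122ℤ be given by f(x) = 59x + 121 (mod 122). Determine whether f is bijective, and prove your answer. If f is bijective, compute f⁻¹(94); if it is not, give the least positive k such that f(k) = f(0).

105

If f(s) = f(t), then 59s ≡ 59t (mod 122). Because gcd(59, 122) = 1, we may cancel 59 to get s ≡ t (mod 122).
We now compute 59⁻¹ mod 122 explicitly. Euclid's algorithm: 122 = 2·59 + 4, 59 = 14·4 + 3, 4 = 1·3 + 1; back-substituting gives 1 = 91·59 − 44·122, so 59⁻¹ ≡ 91 (mod 122).
Then y ↦ 91(y − 121) is a two-sided inverse to f, so every y ∈ ℤ/122ℤ has a preimage.
Therefore f is bijective.
Since f is bijective, we find f⁻¹(94): we need 59x ≡ 94 − 121 ≡ 95 (mod 122). Using 59⁻¹ = 91: x ≡ 91·95 = 8645 = 70·122 + 105, so x = 105.
Check: f(105) = 59·105 + 121 = 6316 = 51·122 + 94 ≡ 94 (mod 122).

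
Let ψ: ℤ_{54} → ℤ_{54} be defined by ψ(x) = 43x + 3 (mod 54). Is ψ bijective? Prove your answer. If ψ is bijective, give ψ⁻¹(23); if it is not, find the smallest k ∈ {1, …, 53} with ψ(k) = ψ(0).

Suppose ψ(x_1) = ψ(x_2) in ℤ_{54}. Then 43x_1 + 3 ≡ 43x_2 + 3 (mod 54), therefore 43(x_1 − x_2) ≡ 0 (mod 54).
Since gcd(43, 54) = 1, 43 is invertible modulo 54, thus x_1 − x_2 ≡ 0 (mod 54), i.e. x_1 = x_2.
We now compute 43⁻¹ mod 54 explicitly. Euclid's algorithm: 54 = 1·43 + 11, 43 = 3·11 + 10, 11 = 1·10 + 1; back-substituting gives 1 = 49·43 − 39·54, so 43⁻¹ ≡ 49 (mod 54).
For any y ∈ ℤ_{54}, x = 49(y − 3) mod 54 satisfies ψ(x) = 43·49(y − 3) + 3 ≡ y (since 43·49 ≡ 1 mod 54). So every y has a preimage.
Thus ψ is bijective.
Since ψ is bijective, we compute ψ⁻¹(23): solve 43x + 3 ≡ 23 (mod 54), i.e. 43x ≡ 20 (mod 54).
Multiplying by 43⁻¹ = 49 gives x ≡ 49·20 = 980 = 18·54 + 8 ≡ 8 (mod 54).
Check: ψ(8) = 43·8 + 3 = 347 = 6·54 + 23 ≡ 23 (mod 54).

8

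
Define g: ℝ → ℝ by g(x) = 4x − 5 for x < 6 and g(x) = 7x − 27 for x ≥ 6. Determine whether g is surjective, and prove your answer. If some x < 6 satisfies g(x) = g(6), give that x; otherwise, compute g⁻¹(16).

Both pieces are strictly increasing (slopes 4 and 7), so each is injective on its own interval.
The left piece maps (−∞, 6) onto (−∞, 19); the right piece maps [6, ∞) onto [15, ∞).
The union (−∞, 19) ∪ [15, ∞) covers ℝ, so g is surjective.
For the follow-up: the images overlap, so an x < 6 with g(x) = g(6) exists. g(6) = 15; solving 4x − 5 = 15 for x < 6 gives x = (15 + 5)/4 = 5.

5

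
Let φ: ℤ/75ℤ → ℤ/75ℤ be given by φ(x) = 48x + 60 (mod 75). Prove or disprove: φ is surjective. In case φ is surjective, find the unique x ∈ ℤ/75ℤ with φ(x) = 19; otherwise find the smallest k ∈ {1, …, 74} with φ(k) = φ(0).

Since gcd(48, 75) = 3, we have 48x ≡ 0 (mod 3) for all x, so φ(x) ≡ 0 (mod 3).
But 1 ≢ 0 (mod 3), so 1 ∈ ℤ/75ℤ has no preimage. So φ is not surjective.
Since φ is not surjective, we find the least positive k with φ(k) = φ(0): this means 48k ≡ 0 (mod 75), i.e. 75 ∣ 48k. Since gcd(48, 75) = 3, dividing through by 3 this holds exactly when 25 ∣ 16k, and as gcd(16, 25) = 1, exactly when 25 ∣ k.
The smallest positive such k is 25.

25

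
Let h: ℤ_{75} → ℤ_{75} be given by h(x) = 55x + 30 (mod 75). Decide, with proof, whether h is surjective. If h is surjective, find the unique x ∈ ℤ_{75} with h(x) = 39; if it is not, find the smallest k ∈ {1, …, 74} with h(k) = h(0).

15

Since gcd(55, 75) = 5, we have 55x ≡ 0 (mod 5) for all x, so h(x) ≡ 0 (mod 5).
But 1 ≢ 0 (mod 5), so 1 ∈ ℤ_{75} has no preimage. Hence h is not surjective.
Since h is not surjective, we find the least positive k with h(k) = h(0): this means 55k ≡ 0 (mod 75), i.e. 75 ∣ 55k. Since gcd(55, 75) = 5, dividing through by 5 this holds exactly when 15 ∣ 11k, and as gcd(11, 15) = 1, exactly when 15 ∣ k.
The smallest positive such k is 15.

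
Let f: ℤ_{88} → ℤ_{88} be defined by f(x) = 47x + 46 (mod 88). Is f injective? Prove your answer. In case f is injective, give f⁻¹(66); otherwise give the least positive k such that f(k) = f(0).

36

If f(s) = f(t), then 47s ≡ 47t (mod 88). Because gcd(47, 88) = 1, we may cancel 47 to get s ≡ t (mod 88).
Hence f is injective.
We now compute 47⁻¹ mod 88 explicitly. Euclid's algorithm: 88 = 1·47 + 41, 47 = 1·41 + 6, 41 = 6·6 + 5, 6 = 1·5 + 1; back-substituting gives 1 = 15·47 − 8·88, so 47⁻¹ ≡ 15 (mod 88).
Since f is injective, we find f⁻¹(66): we need 47x ≡ 66 − 46 ≡ 20 (mod 88). Using 47⁻¹ = 15: x ≡ 15·20 = 300 = 3·88 + 36, so x = 36.
Check: f(36) = 47·36 + 46 = 1738 = 19·88 + 66 ≡ 66 (mod 88).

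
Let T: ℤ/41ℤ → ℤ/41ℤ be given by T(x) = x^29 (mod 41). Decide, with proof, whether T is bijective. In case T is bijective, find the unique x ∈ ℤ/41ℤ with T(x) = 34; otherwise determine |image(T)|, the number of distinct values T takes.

13

Since 41 is prime, the nonzero elements of ℤ/41ℤ form a cyclic group of order 40.
As gcd(29, 40) = 1, raising to the 29th power is a bijection on this group: if a^29 ≡ b^29 then (ab^{−1})^29 = 1, and the only element of order dividing gcd(29, 40) = 1 is 1, so a = b.
With T(0) = 0 this makes T injective on all of ℤ/41ℤ, hence bijective (finite equal-size domain and codomain). In particular T is bijective.
Since T is bijective, we find the preimage of 34. The inverse of x ↦ x^29 on (ℤ/41ℤ)^× is x ↦ x^29, because 29·29 = 841 = 21·40 + 1 ≡ 1 (mod 40) and x^{40} = 1 for x ≠ 0 (Fermat). So T⁻¹(34) = 34^29 mod 41.
Repeated squaring mod 41: 34^1 ≡ 34, 34^2 ≡ 34² = 1156 ≡ 8, 34^4 ≡ 8² = 64 ≡ 23, 34^8 ≡ 23² = 529 ≡ 37, 34^16 ≡ 37² = 1369 ≡ 16. Since 29 = 16 + 8 + 4 + 1, 34^29 ≡ 16·37·23·34: 16·37 = 592 ≡ 18, then 18·23 = 414 ≡ 4, then 4·34 = 136 ≡ 13. So 34^29 ≡ 13 (mod 41).
Hence T⁻¹(34) = 13.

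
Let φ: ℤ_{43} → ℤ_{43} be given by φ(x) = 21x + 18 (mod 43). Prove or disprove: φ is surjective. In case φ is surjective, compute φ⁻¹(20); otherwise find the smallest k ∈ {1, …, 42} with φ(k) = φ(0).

Since gcd(21, 43) = 1, 21 is invertible modulo 43. Euclid's algorithm: 43 = 2·21 + 1; back-substituting gives 1 = 41·21 − 20·43, so 21⁻¹ ≡ 41 (mod 43).
For any y ∈ ℤ_{43}, x = 41(y − 18) mod 43 satisfies φ(x) = 21·41(y − 18) + 18 ≡ y (since 21·41 ≡ 1 mod 43). So every y has a preimage.
So φ is surjective.
Since φ is surjective, we compute φ⁻¹(20): solve 21x + 18 ≡ 20 (mod 43), i.e. 21x ≡ 2 (mod 43).
Multiplying by 21⁻¹ = 41 gives x ≡ 41·2 = 82 = 1·43 + 39 ≡ 39 (mod 43).
Check: φ(39) = 21·39 + 18 = 837 = 19·43 + 20 ≡ 20 (mod 43).

39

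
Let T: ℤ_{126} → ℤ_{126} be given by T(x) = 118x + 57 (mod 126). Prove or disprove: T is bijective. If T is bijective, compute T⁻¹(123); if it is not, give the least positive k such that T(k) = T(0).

By definition, T is injective if T(x_1) = T(x_2) implies x_1 = x_2.
We have gcd(118, 126) = 2 > 1. Taking x_1 = 0 and x_2 = 63: T(0) = 57 and T(63) = 118·63 + 57 = 7491 ≡ 57 (mod 126).
So T(0) = T(63) while 0 ≠ 63, so T is not injective, hence not bijective.
Since T is not bijective, we find the least positive k with T(k) = T(0): this means 118k ≡ 0 (mod 126), i.e. 126 ∣ 118k. Since gcd(118, 126) = 2, dividing through by 2 this holds exactly when 63 ∣ 59k, and as gcd(59, 63) = 1, exactly when 63 ∣ k.
The smallest positive such k is 63.

63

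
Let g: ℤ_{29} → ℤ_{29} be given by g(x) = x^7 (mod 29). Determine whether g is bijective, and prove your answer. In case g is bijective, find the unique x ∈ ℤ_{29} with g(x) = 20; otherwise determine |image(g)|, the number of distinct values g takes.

g(2): Repeated squaring mod 29: 2^1 ≡ 2, 2^2 ≡ 2² = 4, 2^4 ≡ 4² = 16. Since 7 = 4 + 2 + 1, 2^7 ≡ 16·4·2: 16·4 = 64 ≡ 6, then 6·2 = 12. So 2^7 ≡ 12 (mod 29).
g(3): Repeated squaring mod 29: 3^1 ≡ 3, 3^2 ≡ 3² = 9, 3^4 ≡ 9² = 81 ≡ 23. Since 7 = 4 + 2 + 1, 3^7 ≡ 23·9·3: 23·9 = 207 ≡ 4, then 4·3 = 12. So 3^7 ≡ 12 (mod 29).
So g(2) = g(3) = 12 while 2 ≠ 3, hence g is not injective, hence not bijective.
Since g is not bijective, we determine |image(g)|. Computing x^7 mod 29 for each x (by repeated squaring, reducing mod 29 at every step), the values g(0), g(1), …, g(28) are: 0, 1, 12, 12, 28, 28, 28, 1, 17, 28, 17, 12, 17, 28, 12, 17, 1, 12, 17, 12, 1, 12, 28, 1, 1, 1, 17, 17, 28.
The distinct values are {0, 1, 12, 17, 28}; there are 5 of them.

5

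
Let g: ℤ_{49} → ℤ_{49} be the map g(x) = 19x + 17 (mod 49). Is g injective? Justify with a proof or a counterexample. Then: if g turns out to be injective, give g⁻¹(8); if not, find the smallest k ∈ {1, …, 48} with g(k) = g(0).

15

If g(u) = g(v), then 19u ≡ 19v (mod 49). Because gcd(19, 49) = 1, we may cancel 19 to get u ≡ v (mod 49).
Thus g is injective.
We now compute 19⁻¹ mod 49 explicitly. Euclid's algorithm: 49 = 2·19 + 11, 19 = 1·11 + 8, 11 = 1·8 + 3, 8 = 2·3 + 2, 3 = 1·2 + 1; back-substituting gives 1 = 31·19 − 12·49, so 19⁻¹ ≡ 31 (mod 49).
Since g is injective, we find g⁻¹(8): we need 19x ≡ 8 − 17 ≡ 40 (mod 49). Using 19⁻¹ = 31: x ≡ 31·40 = 1240 = 25·49 + 15, so x = 15.
Check: g(15) = 19·15 + 17 = 302 = 6·49 + 8 ≡ 8 (mod 49).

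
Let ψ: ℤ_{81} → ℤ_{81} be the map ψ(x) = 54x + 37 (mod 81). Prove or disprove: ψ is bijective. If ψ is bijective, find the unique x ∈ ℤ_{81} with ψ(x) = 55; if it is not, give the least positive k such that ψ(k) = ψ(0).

We have gcd(54, 81) = 27 > 1. Taking s = 0 and t = 3: ψ(0) = 37 and ψ(3) = 54·3 + 37 = 199 ≡ 37 (mod 81).
So ψ(0) = ψ(3) while 0 ≠ 3, thus ψ is not injective, hence not bijective.
Since ψ is not bijective, we find the least positive k with ψ(k) = ψ(0): this means 54k ≡ 0 (mod 81), i.e. 81 ∣ 54k. Since gcd(54, 81) = 27, dividing through by 27 this holds exactly when 3 ∣ 2k, and as gcd(2, 3) = 1, exactly when 3 ∣ k.
The smallest positive such k is 3.

3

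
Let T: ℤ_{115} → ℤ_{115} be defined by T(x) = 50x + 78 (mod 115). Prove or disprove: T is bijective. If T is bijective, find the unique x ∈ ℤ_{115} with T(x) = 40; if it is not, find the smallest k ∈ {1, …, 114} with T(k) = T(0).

Recall: T is injective if T(s) = T(t) implies s = t.
We have gcd(50, 115) = 5 > 1. Taking s = 0 and t = 23: T(0) = 78 and T(23) = 50·23 + 78 = 1228 ≡ 78 (mod 115).
So T(0) = T(23) while 0 ≠ 23, so T is not injective, hence not bijective.
Since T is not bijective, we find the least positive k with T(k) = T(0): this means 50k ≡ 0 (mod 115), i.e. 115 ∣ 50k. Since gcd(50, 115) = 5, dividing through by 5 this holds exactly when 23 ∣ 10k, and as gcd(10, 23) = 1, exactly when 23 ∣ k.
The smallest positive such k is 23.

23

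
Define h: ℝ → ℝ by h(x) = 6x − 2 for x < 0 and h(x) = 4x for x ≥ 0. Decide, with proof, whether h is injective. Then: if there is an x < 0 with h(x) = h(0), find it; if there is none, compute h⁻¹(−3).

Both pieces are strictly increasing (slopes 6 and 4), so each is injective on its own interval.
The left piece maps (−∞, 0) onto (−∞, −2); the right piece maps [0, ∞) onto [0, ∞).
These images are disjoint, so no value is attained by both pieces. Therefore h is injective.
Because the two images are disjoint, no x < 0 has h(x) = h(0), so we compute h⁻¹(−3): −3 lies in (−∞, −2), so solve 6x − 2 = −3: x = (−3 + 2)/6 = −1/6.

-1/6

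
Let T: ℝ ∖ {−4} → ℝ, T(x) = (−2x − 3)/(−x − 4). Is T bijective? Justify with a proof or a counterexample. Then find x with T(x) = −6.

If T(x) = 2, cross-multiplying gives −1(−2x − 3) = −2(−x − 4), which simplifies to 3 = 8 — false.  So 2 has no preimage and T is not surjective.
So T is not bijective.
Solving T(x) = −6: cross-multiplying gives −2x − 3 = −6(−x − 4), which rearranges to −8x = 27, so x = −27/8.

-27/8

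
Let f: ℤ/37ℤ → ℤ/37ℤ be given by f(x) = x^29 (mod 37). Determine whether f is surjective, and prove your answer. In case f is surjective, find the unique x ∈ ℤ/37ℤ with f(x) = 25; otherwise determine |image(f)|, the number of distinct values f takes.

Since 37 is prime, the nonzero elements of ℤ/37ℤ form a cyclic group of order 36.
As gcd(29, 36) = 1, raising to the 29th power is a bijection on this group: if a^29 ≡ b^29 then (ab^{−1})^29 = 1, and the only element of order dividing gcd(29, 36) = 1 is 1, so a = b.
With f(0) = 0 this makes f injective on all of ℤ/37ℤ, hence bijective (finite equal-size domain and codomain). In particular f is surjective.
Since f is surjective, we find the preimage of 25. The inverse of x ↦ x^29 on (ℤ/37ℤ)^× is x ↦ x^5, because 29·5 = 145 = 4·36 + 1 ≡ 1 (mod 36) and x^{36} = 1 for x ≠ 0 (Fermat). So f⁻¹(25) = 25^5 mod 37.
Repeated squaring mod 37: 25^1 ≡ 25, 25^2 ≡ 25² = 625 ≡ 33, 25^4 ≡ 33² = 1089 ≡ 16. Since 5 = 4 + 1, 25^5 ≡ 16·25: 16·25 = 400 ≡ 30. So 25^5 ≡ 30 (mod 37).
Hence f⁻¹(25) = 30.

30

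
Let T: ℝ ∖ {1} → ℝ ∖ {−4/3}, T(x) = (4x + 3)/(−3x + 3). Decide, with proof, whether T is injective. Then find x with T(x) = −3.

Suppose T(x_1) = T(x_2). Cross-multiplying: (4x_1 + 3)(−3x_2 + 3) = (4x_2 + 3)(−3x_1 + 3).
Expanding both sides and cancelling the symmetric terms leaves 21·(x_1 − x_2) = 0. Since 21 ≠ 0, x_1 = x_2. Hence T is injective.
Solving T(x) = −3: cross-multiplying gives 4x + 3 = −3(−3x + 3), which rearranges to −5x = −12, so x = 12/5.

12/5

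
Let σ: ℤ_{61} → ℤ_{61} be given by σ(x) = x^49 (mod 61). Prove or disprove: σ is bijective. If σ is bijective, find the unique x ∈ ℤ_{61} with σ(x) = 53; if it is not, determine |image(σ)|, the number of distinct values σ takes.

23

Since 61 is prime, the nonzero elements of ℤ_{61} form a cyclic group of order 60.
As gcd(49, 60) = 1, raising to the 49th power is a bijection on this group: if u^49 ≡ v^49 then (uv^{−1})^49 = 1, and the only element of order dividing gcd(49, 60) = 1 is 1, so u = v.
With σ(0) = 0 this makes σ injective on all of ℤ_{61}, hence bijective (finite equal-size domain and codomain). In particular σ is bijective.
Since σ is bijective, we find the preimage of 53. The inverse of x ↦ x^49 on (ℤ_{61})^× is x ↦ x^49, because 49·49 = 2401 = 40·60 + 1 ≡ 1 (mod 60) and x^{60} = 1 for x ≠ 0 (Fermat). So σ⁻¹(53) = 53^49 mod 61.
Repeated squaring mod 61: 53^1 ≡ 53, 53^2 ≡ 53² = 2809 ≡ 3, 53^4 ≡ 3² = 9, 53^8 ≡ 9² = 81 ≡ 20, 53^16 ≡ 20² = 400 ≡ 34, 53^32 ≡ 34² = 1156 ≡ 58. Since 49 = 32 + 16 + 1, 53^49 ≡ 58·34·53: 58·34 = 1972 ≡ 20, then 20·53 = 1060 ≡ 23. So 53^49 ≡ 23 (mod 61).
Hence σ⁻¹(53) = 23.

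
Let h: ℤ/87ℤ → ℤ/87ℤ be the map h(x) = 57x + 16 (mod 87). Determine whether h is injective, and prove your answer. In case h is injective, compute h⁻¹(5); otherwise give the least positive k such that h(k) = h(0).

We have gcd(57, 87) = 3 > 1. Taking a = 0 and b = 29: h(0) = 16 and h(29) = 57·29 + 16 = 1669 ≡ 16 (mod 87).
So h(0) = h(29) while 0 ≠ 29, hence h is not injective.
Since h is not injective, we find the least positive k with h(k) = h(0): this means 57k ≡ 0 (mod 87), i.e. 87 ∣ 57k. Since gcd(57, 87) = 3, dividing through by 3 this holds exactly when 29 ∣ 19k, and as gcd(19, 29) = 1, exactly when 29 ∣ k.
The smallest positive such k is 29.

29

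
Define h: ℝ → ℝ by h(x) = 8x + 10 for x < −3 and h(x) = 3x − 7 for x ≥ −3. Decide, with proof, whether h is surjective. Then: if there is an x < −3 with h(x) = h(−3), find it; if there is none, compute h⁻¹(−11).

-13/4

Both pieces are strictly increasing (slopes 8 and 3), so each is injective on its own interval.
The left piece maps (−∞, −3) onto (−∞, −14); the right piece maps [−3, ∞) onto [−16, ∞).
The union (−∞, −14) ∪ [−16, ∞) covers ℝ, so h is surjective.
For the follow-up: the images overlap, so an x < −3 with h(x) = h(−3) exists. h(−3) = −16; solving 8x + 10 = −16 for x < −3 gives x = (−16 − 10)/8 = −13/4.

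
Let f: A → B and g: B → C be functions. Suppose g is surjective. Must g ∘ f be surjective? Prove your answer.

No. Take A = {1}, B = C = {1, 2, 3}, f(1) = 1, and g = identity (surjective).
Then (g ∘ f)(1) = 1, and 3 ∈ C has no preimage under g ∘ f, so g ∘ f is not surjective.

not surjective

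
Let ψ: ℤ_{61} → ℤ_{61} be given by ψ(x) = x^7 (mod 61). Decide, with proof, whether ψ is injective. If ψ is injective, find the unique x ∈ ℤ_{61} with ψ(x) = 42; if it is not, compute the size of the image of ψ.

12

Since 61 is prime, the nonzero elements of ℤ_{61} form a cyclic group of order 60.
As gcd(7, 60) = 1, raising to the 7th power is a bijection on this group: if x_1^7 ≡ x_2^7 then (x_1x_2^{−1})^7 = 1, and the only element of order dividing gcd(7, 60) = 1 is 1, so x_1 = x_2.
With ψ(0) = 0 this makes ψ injective on all of ℤ_{61}, hence bijective (finite equal-size domain and codomain). In particular ψ is injective.
Since ψ is injective, we find the preimage of 42. The inverse of x ↦ x^7 on (ℤ_{61})^× is x ↦ x^43, because 7·43 = 301 = 5·60 + 1 ≡ 1 (mod 60) and x^{60} = 1 for x ≠ 0 (Fermat). So ψ⁻¹(42) = 42^43 mod 61.
Repeated squaring mod 61: 42^1 ≡ 42, 42^2 ≡ 42² = 1764 ≡ 56, 42^4 ≡ 56² = 3136 ≡ 25, 42^8 ≡ 25² = 625 ≡ 15, 42^16 ≡ 15² = 225 ≡ 42, 42^32 ≡ 42² = 1764 ≡ 56. Since 43 = 32 + 8 + 2 + 1, 42^43 ≡ 56·15·56·42: 56·15 = 840 ≡ 47, then 47·56 = 2632 ≡ 9, then 9·42 = 378 ≡ 12. So 42^43 ≡ 12 (mod 61).
Hence ψ⁻¹(42) = 12.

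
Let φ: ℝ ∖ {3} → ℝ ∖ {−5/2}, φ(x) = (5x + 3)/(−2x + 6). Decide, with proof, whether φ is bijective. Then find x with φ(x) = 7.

39/19

Suppose φ(a) = φ(b). Cross-multiplying: (5a + 3)(−2b + 6) = (5b + 3)(−2a + 6).
Expanding both sides and cancelling the symmetric terms leaves 36·(a − b) = 0. Since 36 ≠ 0, a = b. Therefore φ is injective.
For any y ≠ −5/2, solving y(−2x + 6) = 5x + 3 for x gives a well-defined x ≠ 3. So φ is surjective.
Thus φ is bijective.
Solving φ(x) = 7: cross-multiplying gives 5x + 3 = 7(−2x + 6), which rearranges to 19x = 39, so x = 39/19.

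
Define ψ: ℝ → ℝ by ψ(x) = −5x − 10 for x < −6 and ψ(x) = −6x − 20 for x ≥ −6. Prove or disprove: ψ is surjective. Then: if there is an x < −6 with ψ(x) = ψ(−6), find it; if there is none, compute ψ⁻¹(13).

Both pieces are strictly decreasing (slopes −5 and −6), so each is injective on its own interval.
The left piece maps (−∞, −6) onto (20, ∞); the right piece maps [−6, ∞) onto (−∞, 16].
The union (20, ∞) ∪ (−∞, 16] omits the interval between 20 and 16; in particular 20 has no preimage. So ψ is not surjective.
Because the two images are disjoint, no x < −6 has ψ(x) = ψ(−6), so we compute ψ⁻¹(13): 13 lies in (−∞, 16], so solve −6x − 20 = 13: x = (13 + 20)/(−6) = −11/2.

-11/2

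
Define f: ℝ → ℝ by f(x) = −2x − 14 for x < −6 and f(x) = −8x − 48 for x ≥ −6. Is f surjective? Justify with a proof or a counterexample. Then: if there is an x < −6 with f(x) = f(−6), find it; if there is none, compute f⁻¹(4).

-7

Both pieces are strictly decreasing (slopes −2 and −8), so each is injective on its own interval.
The left piece maps (−∞, −6) onto (−2, ∞); the right piece maps [−6, ∞) onto (−∞, 0].
The union (−2, ∞) ∪ (−∞, 0] covers ℝ, so f is surjective.
For the follow-up: the images overlap, so an x < −6 with f(x) = f(−6) exists. f(−6) = 0; solving −2x − 14 = 0 for x < −6 gives x = (0 + 14)/(−2) = −7.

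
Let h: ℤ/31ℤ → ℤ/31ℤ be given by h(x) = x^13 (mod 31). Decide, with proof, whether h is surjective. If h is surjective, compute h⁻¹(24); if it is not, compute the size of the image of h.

Since 31 is prime, the nonzero elements of ℤ/31ℤ form a cyclic group of order 30.
As gcd(13, 30) = 1, raising to the 13th power is a bijection on this group: if a^13 ≡ b^13 then (ab^{−1})^13 = 1, and the only element of order dividing gcd(13, 30) = 1 is 1, so a = b.
With h(0) = 0 this makes h injective on all of ℤ/31ℤ, hence bijective (finite equal-size domain and codomain). In particular h is surjective.
Since h is surjective, we find the preimage of 24. The inverse of x ↦ x^13 on (ℤ/31ℤ)^× is x ↦ x^7, because 13·7 = 91 = 3·30 + 1 ≡ 1 (mod 30) and x^{30} = 1 for x ≠ 0 (Fermat). So h⁻¹(24) = 24^7 mod 31.
Repeated squaring mod 31: 24^1 ≡ 24, 24^2 ≡ 24² = 576 ≡ 18, 24^4 ≡ 18² = 324 ≡ 14. Since 7 = 4 + 2 + 1, 24^7 ≡ 14·18·24: 14·18 = 252 ≡ 4, then 4·24 = 96 ≡ 3. So 24^7 ≡ 3 (mod 31).
Hence h⁻¹(24) = 3.

3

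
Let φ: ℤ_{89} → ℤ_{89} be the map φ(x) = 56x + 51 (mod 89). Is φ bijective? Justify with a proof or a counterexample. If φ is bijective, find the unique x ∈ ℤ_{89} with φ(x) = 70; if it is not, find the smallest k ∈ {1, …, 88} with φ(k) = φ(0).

21

If φ(s) = φ(t), then 56s ≡ 56t (mod 89). Because gcd(56, 89) = 1, we may cancel 56 to get s ≡ t (mod 89).
We now compute 56⁻¹ mod 89 explicitly. Euclid's algorithm: 89 = 1·56 + 33, 56 = 1·33 + 23, 33 = 1·23 + 10, 23 = 2·10 + 3, 10 = 3·3 + 1; back-substituting gives 1 = 62·56 − 39·89, so 56⁻¹ ≡ 62 (mod 89).
Then y ↦ 62(y − 51) is a two-sided inverse to φ, so every y ∈ ℤ_{89} has a preimage.
Thus φ is bijective.
Since φ is bijective, we compute φ⁻¹(70): solve 56x + 51 ≡ 70 (mod 89), i.e. 56x ≡ 19 (mod 89).
Multiplying by 56⁻¹ = 62 gives x ≡ 62·19 = 1178 = 13·89 + 21 ≡ 21 (mod 89).
Check: φ(21) = 56·21 + 51 = 1227 = 13·89 + 70 ≡ 70 (mod 89).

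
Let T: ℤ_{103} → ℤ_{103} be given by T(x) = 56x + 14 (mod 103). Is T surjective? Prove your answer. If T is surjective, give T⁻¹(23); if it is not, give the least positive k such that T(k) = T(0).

Since gcd(56, 103) = 1, 56 is invertible modulo 103. Euclid's algorithm: 103 = 1·56 + 47, 56 = 1·47 + 9, 47 = 5·9 + 2, 9 = 4·2 + 1; back-substituting gives 1 = 46·56 − 25·103, so 56⁻¹ ≡ 46 (mod 103).
For any y ∈ ℤ_{103}, x = 46(y − 14) mod 103 satisfies T(x) = 56·46(y − 14) + 14 ≡ y (since 56·46 ≡ 1 mod 103). So every y has a preimage.
So T is surjective.
Since T is surjective, we find T⁻¹(23): we need 56x ≡ 23 − 14 ≡ 9 (mod 103). Using 56⁻¹ = 46: x ≡ 46·9 = 414 = 4·103 + 2, so x = 2.
Check: T(2) = 56·2 + 14 = 126 = 1·103 + 23 ≡ 23 (mod 103).

2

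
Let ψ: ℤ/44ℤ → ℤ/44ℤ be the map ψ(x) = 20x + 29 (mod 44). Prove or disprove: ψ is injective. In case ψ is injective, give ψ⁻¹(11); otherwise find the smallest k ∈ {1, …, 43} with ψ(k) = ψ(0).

11

Recall that ψ is injective when ψ(x_1) = ψ(x_2) forces x_1 = x_2.
We have gcd(20, 44) = 4 > 1. Taking x_1 = 0 and x_2 = 11: ψ(0) = 29 and ψ(11) = 20·11 + 29 = 249 ≡ 29 (mod 44).
So ψ(0) = ψ(11) while 0 ≠ 11, hence ψ is not injective.
Since ψ is not injective, we find the least positive k with ψ(k) = ψ(0): this means 20k ≡ 0 (mod 44), i.e. 44 ∣ 20k. Since gcd(20, 44) = 4, dividing through by 4 this holds exactly when 11 ∣ 5k, and as gcd(5, 11) = 1, exactly when 11 ∣ k.
The smallest positive such k is 11.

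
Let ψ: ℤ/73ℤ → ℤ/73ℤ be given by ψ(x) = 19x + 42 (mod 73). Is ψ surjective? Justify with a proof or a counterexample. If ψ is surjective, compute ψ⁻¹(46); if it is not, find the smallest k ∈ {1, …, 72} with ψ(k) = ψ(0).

Since gcd(19, 73) = 1, 19 is invertible modulo 73. Euclid's algorithm: 73 = 3·19 + 16, 19 = 1·16 + 3, 16 = 5·3 + 1; back-substituting gives 1 = 50·19 − 13·73, so 19⁻¹ ≡ 50 (mod 73).
Then y ↦ 50(y − 42) is a two-sided inverse to ψ, so every y ∈ ℤ/73ℤ has a preimage.
Therefore ψ is surjective.
Since ψ is surjective, we compute ψ⁻¹(46): solve 19x + 42 ≡ 46 (mod 73), i.e. 19x ≡ 4 (mod 73).
Multiplying by 19⁻¹ = 50 gives x ≡ 50·4 = 200 = 2·73 + 54 ≡ 54 (mod 73).
Check: ψ(54) = 19·54 + 42 = 1068 = 14·73 + 46 ≡ 46 (mod 73).

54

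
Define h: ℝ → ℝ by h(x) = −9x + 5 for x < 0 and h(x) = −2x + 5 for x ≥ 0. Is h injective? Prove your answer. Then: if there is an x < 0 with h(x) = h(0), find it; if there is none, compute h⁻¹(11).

-2/3

Both pieces are strictly decreasing (slopes −9 and −2), so each is injective on its own interval.
The left piece maps (−∞, 0) onto (5, ∞); the right piece maps [0, ∞) onto (−∞, 5].
These images are disjoint, so no value is attained by both pieces. Hence h is injective.
Because the two images are disjoint, no x < 0 has h(x) = h(0), so we compute h⁻¹(11): 11 lies in (5, ∞), so solve −9x + 5 = 11: x = (11 − 5)/(−9) = −2/3.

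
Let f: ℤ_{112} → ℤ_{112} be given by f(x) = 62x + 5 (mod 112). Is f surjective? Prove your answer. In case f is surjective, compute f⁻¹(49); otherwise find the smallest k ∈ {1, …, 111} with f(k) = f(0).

Since gcd(62, 112) = 2, we have 62x ≡ 0 (mod 2) for all x, so f(x) ≡ 1 (mod 2).
But 0 ≢ 1 (mod 2), so 0 ∈ ℤ_{112} has no preimage. Thus f is not surjective.
Since f is not surjective, we find the least positive k with f(k) = f(0): this means 62k ≡ 0 (mod 112), i.e. 112 ∣ 62k. Since gcd(62, 112) = 2, dividing through by 2 this holds exactly when 56 ∣ 31k, and as gcd(31, 56) = 1, exactly when 56 ∣ k.
The smallest positive such k is 56.

56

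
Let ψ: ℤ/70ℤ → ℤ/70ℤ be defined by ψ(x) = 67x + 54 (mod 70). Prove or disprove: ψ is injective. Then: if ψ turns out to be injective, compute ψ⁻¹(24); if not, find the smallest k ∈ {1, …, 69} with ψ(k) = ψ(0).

Recall that injectivity means: for all u, v in the domain, ψ(u) = ψ(v) implies u = v.
If ψ(u) = ψ(v), then 67u ≡ 67v (mod 70). Because gcd(67, 70) = 1, we may cancel 67 to get u ≡ v (mod 70).
Thus ψ is injective.
We now compute 67⁻¹ mod 70 explicitly. Euclid's algorithm: 70 = 1·67 + 3, 67 = 22·3 + 1; back-substituting gives 1 = 23·67 − 22·70, so 67⁻¹ ≡ 23 (mod 70).
Since ψ is injective, we find ψ⁻¹(24): we need 67x ≡ 24 − 54 ≡ 40 (mod 70). Using 67⁻¹ = 23: x ≡ 23·40 = 920 = 13·70 + 10, so x = 10.
Check: ψ(10) = 67·10 + 54 = 724 = 10·70 + 24 ≡ 24 (mod 70).

10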